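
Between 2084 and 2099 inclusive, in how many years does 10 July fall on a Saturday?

2

Day of week of July 10 in each year:
2084: Mon, 2085: Tue, 2086: Wed, 2087: Thu, 2088: Sat ✓, 2089: Sun, 2090: Mon, 2091: Tue, 2092: Thu, 2093: Fri, 2094: Sat ✓, 2095: Sun, 2096: Tue, 2097: Wed, 2098: Thu, 2099: Fri
Saturdays: 2088, 2094.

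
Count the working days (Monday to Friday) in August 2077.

22

2077-08-01 is a Sunday.
That's 31 days from start to end, counting both.
31 = 7 × 4 + 3, so there are 4 full weeks plus 3 extra days.
Each full week contributes 5 weekdays (Mon–Fri): 4 × 5 = 20.
The 3 extra days are Sunday, Monday, Tuesday — 2 of them qualify.
Total: 20 + 2 = 22.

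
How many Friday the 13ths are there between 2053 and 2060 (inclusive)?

Friday-the-13ths by year:
2053: Jun
2054: Feb, Mar, Nov
2055: Aug
2056: Oct
2057: Apr, Jul
2058: Sep, Dec
2059: Jun
2060: Feb, Aug

13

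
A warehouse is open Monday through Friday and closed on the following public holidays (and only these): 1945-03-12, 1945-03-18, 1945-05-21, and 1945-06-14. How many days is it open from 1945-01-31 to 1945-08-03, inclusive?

130

1945-01-31 is a Wednesday.
From 1945-01-31 to 1945-08-03 is 185 days inclusive.
185 = 7 × 26 + 3, so there are 26 full weeks plus 3 extra days.
Each full week contributes 5 weekdays (Mon–Fri): 26 × 5 = 130.
The 3 extra days are Wed, Thu, Fri — 3 of them qualify.
Total: 130 + 3 = 133.
Holidays: 1945-03-12 (Mon); 1945-03-18 (Sun); 1945-05-21 (Mon); 1945-06-14 (Thu).
3 of the 4 holidays fall on weekdays; the rest are weekends and were already excluded.
Business days: 133 − 3 = 130.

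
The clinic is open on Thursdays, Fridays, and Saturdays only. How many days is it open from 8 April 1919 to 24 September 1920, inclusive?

230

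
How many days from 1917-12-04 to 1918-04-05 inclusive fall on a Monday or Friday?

1917-12-04 is a Tuesday.
The range spans 123 days (inclusive of both endpoints).
123 = 7 × 17 + 4, so there are 17 full weeks plus 4 extra days.
Each full week contributes 2 days from the set (Mon, Fri): 17 × 2 = 34.
The 4 extra days are Tuesday, Wednesday, Thursday, Friday — 1 of them qualifies.
Total: 34 + 1 = 35.

35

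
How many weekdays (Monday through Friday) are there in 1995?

1995-01-01 is a Sunday.
The range spans 365 days (inclusive of both endpoints).
365 = 7 × 52 + 1, so there are 52 full weeks plus 1 extra day.
Each full week contributes 5 weekdays (Mon–Fri): 52 × 5 = 260.
The 1 extra day is Sunday — none qualify.
Total: 260 + 0 = 260.

260 weekdays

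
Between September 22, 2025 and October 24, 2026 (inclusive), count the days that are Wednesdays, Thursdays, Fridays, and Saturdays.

228

September 22, 2025 is a Monday.
That's 398 days from start to end, counting both.
398 = 7 × 56 + 6, so there are 56 full weeks plus 6 extra days.
Each full week contributes 4 days from the set (Wed, Thu, Fri, Sat): 56 × 4 = 224.
The 6 extra days are Mon, Tue, Wed, Thu, Fri, Sat — 4 of them qualify.
Total: 224 + 4 = 228.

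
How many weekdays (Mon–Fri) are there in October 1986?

1 October 1986 is a Wednesday.
From 1 October 1986 to 31 October 1986 is 31 days inclusive.
31 = 7 × 4 + 3, so there are 4 full weeks plus 3 extra days.
Each full week contributes 5 weekdays (Mon–Fri): 4 × 5 = 20.
The 3 extra days are Wednesday, Thursday, Friday — 3 of them qualify.
Total: 20 + 3 = 23.

23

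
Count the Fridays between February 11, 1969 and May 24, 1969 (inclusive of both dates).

February 11, 1969 is a Tuesday.
The range spans 103 days (inclusive of both endpoints).
103 = 7 × 14 + 5, so there are 14 full weeks plus 5 extra days.
Each full week contributes one Friday: 14 so far.
The 5 extra days are Tuesday, Wednesday, Thursday, Friday, Saturday — 1 of them qualifies.
Total: 14 + 1 = 15.

15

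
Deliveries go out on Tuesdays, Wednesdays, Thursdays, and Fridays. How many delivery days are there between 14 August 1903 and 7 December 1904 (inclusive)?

275

14 August 1903 is a Friday.
That's 482 days from start to end, counting both.
482 = 7 × 68 + 6, so there are 68 full weeks plus 6 extra days.
Each full week contributes 4 days from the set (Tue, Wed, Thu, Fri): 68 × 4 = 272.
The 6 extra days are Fri, Sat, Sun, Mon, Tue, Wed — 3 of them qualify.
Total: 272 + 3 = 275.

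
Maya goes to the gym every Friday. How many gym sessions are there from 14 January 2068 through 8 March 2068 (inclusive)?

14 January 2068 is a Saturday.
That's 55 days from start to end, counting both.
55 = 7 × 7 + 6, so there are 7 full weeks plus 6 extra days.
Each full week contributes one Friday: 7 so far.
The 6 extra days are Saturday, Sunday, Monday, Tuesday, Wednesday, Thursday — none qualify.
Total: 7 + 0 = 7.

7 Fridays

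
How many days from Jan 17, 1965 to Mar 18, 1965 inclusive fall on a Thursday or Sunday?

18

Jan 17, 1965 is a Sunday.
The range spans 61 days (inclusive of both endpoints).
61 = 7 × 8 + 5, so there are 8 full weeks plus 5 extra days.
Each full week contributes 2 days from the set (Thu, Sun): 8 × 2 = 16.
The 5 extra days are Sunday, Monday, Tuesday, Wednesday, Thursday — 2 of them qualify.
Total: 16 + 2 = 18.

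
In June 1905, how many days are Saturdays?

Jun 1, 1905 is a Thursday.
That's 30 days from start to end, counting both.
30 = 7 × 4 + 2, so there are 4 full weeks plus 2 extra days.
Each full week contributes one Saturday: 4 so far.
The 2 extra days are Thursday, Friday — none qualify.
Total: 4 + 0 = 4.

4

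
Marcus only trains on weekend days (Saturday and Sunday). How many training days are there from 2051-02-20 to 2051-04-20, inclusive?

16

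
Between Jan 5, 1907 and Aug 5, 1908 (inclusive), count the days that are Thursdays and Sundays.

Jan 5, 1907 is a Saturday.
From Jan 5, 1907 to Aug 5, 1908 is 579 days inclusive.
579 = 7 × 82 + 5, so there are 82 full weeks plus 5 extra days.
Each full week contributes 2 days from the set (Thu, Sun): 82 × 2 = 164.
The 5 extra days are Sat, Sun, Mon, Tue, Wed — 1 of them qualifies.
Total: 164 + 1 = 165.

165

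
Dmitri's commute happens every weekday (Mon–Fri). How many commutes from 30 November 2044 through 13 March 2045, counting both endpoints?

30 November 2044 is a Wednesday.
From 30 November 2044 to 13 March 2045 is 104 days inclusive.
104 = 7 × 14 + 6, so there are 14 full weeks plus 6 extra days.
Each full week contributes 5 weekdays (Mon–Fri): 14 × 5 = 70.
The 6 extra days are Wednesday, Thursday, Friday, Saturday, Sunday, Monday — 4 of them qualify.
Total: 70 + 4 = 74.

74 weekdays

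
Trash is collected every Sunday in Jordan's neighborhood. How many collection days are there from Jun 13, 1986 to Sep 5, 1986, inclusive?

Jun 13, 1986 is a Friday.
That's 85 days from start to end, counting both.
85 = 7 × 12 + 1, so there are 12 full weeks plus 1 extra day.
Each full week contributes one Sunday: 12 so far.
The 1 extra day is Friday — none qualify.
Total: 12 + 0 = 12.

12 Sundays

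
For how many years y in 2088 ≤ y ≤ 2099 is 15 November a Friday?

1

Day of week of November 15 in each year:
2088: Mon, 2089: Tue, 2090: Wed, 2091: Thu, 2092: Sat, 2093: Sun, 2094: Mon, 2095: Tue, 2096: Thu, 2097: Fri ✓, 2098: Sat, 2099: Sun
Fridays: 2097.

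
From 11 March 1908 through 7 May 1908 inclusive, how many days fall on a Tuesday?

8

11 March 1908 is a Wednesday.
The range spans 58 days (inclusive of both endpoints).
58 = 7 × 8 + 2, so there are 8 full weeks plus 2 extra days.
Each full week contributes one Tuesday: 8 so far.
The 2 extra days are Wednesday, Thursday — none qualify.
Total: 8 + 0 = 8.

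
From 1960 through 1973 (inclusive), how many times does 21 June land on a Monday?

2

Day of week of June 21 in each year:
1960: Tue, 1961: Wed, 1962: Thu, 1963: Fri, 1964: Sun, 1965: Mon ✓, 1966: Tue, 1967: Wed, 1968: Fri, 1969: Sat, 1970: Sun, 1971: Mon ✓, 1972: Wed, 1973: Thu
Mondays: 1965, 1971.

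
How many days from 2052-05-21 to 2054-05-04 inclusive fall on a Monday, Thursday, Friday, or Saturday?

2052-05-21 is a Tuesday.
From 2052-05-21 to 2054-05-04 is 714 days inclusive.
714 = 7 × 102, so the span is exactly 102 full weeks.
Each full week contributes 4 days from the set (Mon, Thu, Fri, Sat): 102 × 4 = 408.
Total: 408.

408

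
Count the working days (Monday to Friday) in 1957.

January 1, 1957 is a Tuesday.
The range spans 365 days (inclusive of both endpoints).
365 = 7 × 52 + 1, so there are 52 full weeks plus 1 extra day.
Each full week contributes 5 weekdays (Mon–Fri): 52 × 5 = 260.
The 1 extra day is Tue — 1 of them qualifies.
Total: 260 + 1 = 261.

261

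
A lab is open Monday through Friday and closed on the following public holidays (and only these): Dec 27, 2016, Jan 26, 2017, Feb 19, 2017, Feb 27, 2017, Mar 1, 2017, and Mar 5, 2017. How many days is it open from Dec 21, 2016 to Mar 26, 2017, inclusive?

64 business days

Dec 21, 2016 is a Wednesday.
That's 96 days from start to end, counting both.
96 = 7 × 13 + 5, so there are 13 full weeks plus 5 extra days.
Each full week contributes 5 weekdays (Mon–Fri): 13 × 5 = 65.
The 5 extra days are Wednesday, Thursday, Friday, Saturday, Sunday — 3 of them qualify.
Total: 65 + 3 = 68.
Holidays: Dec 27, 2016 (Tue); Jan 26, 2017 (Thu); Feb 19, 2017 (Sun); Feb 27, 2017 (Mon); Mar 1, 2017 (Wed); Mar 5, 2017 (Sun).
4 of the 6 holidays fall on weekdays; the rest are weekends and were already excluded.
Business days: 68 − 4 = 64.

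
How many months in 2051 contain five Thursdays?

A month has five Thursdays exactly when Thursday falls within its first (length − 28) days.
Jan: 31 days, starts Sun → 5 of Sun, Mon, Tue
Feb: 28 days, starts Wed → 5 of (none)
Mar: 31 days, starts Wed → 5 of Wed, Thu, Fri ✓
Apr: 30 days, starts Sat → 5 of Sat, Sun
May: 31 days, starts Mon → 5 of Mon, Tue, Wed
Jun: 30 days, starts Thu → 5 of Thu, Fri ✓
Jul: 31 days, starts Sat → 5 of Sat, Sun, Mon
Aug: 31 days, starts Tue → 5 of Tue, Wed, Thu ✓
Sep: 30 days, starts Fri → 5 of Fri, Sat
Oct: 31 days, starts Sun → 5 of Sun, Mon, Tue
Nov: 30 days, starts Wed → 5 of Wed, Thu ✓
Dec: 31 days, starts Fri → 5 of Fri, Sat, Sun
Months with five Thursdays: Mar, Jun, Aug, Nov.

4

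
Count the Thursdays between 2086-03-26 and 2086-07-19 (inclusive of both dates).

2086-03-26 is a Tuesday.
The range spans 116 days (inclusive of both endpoints).
116 = 7 × 16 + 4, so there are 16 full weeks plus 4 extra days.
Each full week contributes one Thursday: 16 so far.
The 4 extra days are Tue, Wed, Thu, Fri — 1 of them qualifies.
Total: 16 + 1 = 17.

17 Thursdays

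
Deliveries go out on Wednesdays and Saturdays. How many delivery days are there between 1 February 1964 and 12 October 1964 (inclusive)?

1 February 1964 is a Saturday.
The range spans 255 days (inclusive of both endpoints).
255 = 7 × 36 + 3, so there are 36 full weeks plus 3 extra days.
Each full week contributes 2 days from the set (Wed, Sat): 36 × 2 = 72.
The 3 extra days are Sat, Sun, Mon — 1 of them qualifies.
Total: 72 + 1 = 73.

73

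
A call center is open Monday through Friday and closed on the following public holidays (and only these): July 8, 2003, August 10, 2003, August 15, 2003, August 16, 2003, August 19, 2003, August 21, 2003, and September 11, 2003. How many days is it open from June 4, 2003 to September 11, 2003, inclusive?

67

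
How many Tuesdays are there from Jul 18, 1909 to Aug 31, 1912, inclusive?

163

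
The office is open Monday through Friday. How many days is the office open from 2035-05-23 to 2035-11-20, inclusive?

130

2035-05-23 is a Wednesday.
The range spans 182 days (inclusive of both endpoints).
182 = 7 × 26, so the span is exactly 26 full weeks.
Each full week contributes 5 weekdays (Mon–Fri): 26 × 5 = 130.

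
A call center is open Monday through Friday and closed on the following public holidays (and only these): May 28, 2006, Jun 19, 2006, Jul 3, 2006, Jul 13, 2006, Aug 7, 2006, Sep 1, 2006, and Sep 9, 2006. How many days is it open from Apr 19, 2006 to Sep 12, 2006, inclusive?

100

Apr 19, 2006 is a Wednesday.
That's 147 days from start to end, counting both.
147 = 7 × 21, so the span is exactly 21 full weeks.
Each full week contributes 5 weekdays (Mon–Fri): 21 × 5 = 105.
Holidays: May 28, 2006 (Sun); Jun 19, 2006 (Mon); Jul 3, 2006 (Mon); Jul 13, 2006 (Thu); Aug 7, 2006 (Mon); Sep 1, 2006 (Fri); Sep 9, 2006 (Sat).
5 of the 7 holidays fall on weekdays; the rest are weekends and were already excluded.
Business days: 105 − 5 = 100.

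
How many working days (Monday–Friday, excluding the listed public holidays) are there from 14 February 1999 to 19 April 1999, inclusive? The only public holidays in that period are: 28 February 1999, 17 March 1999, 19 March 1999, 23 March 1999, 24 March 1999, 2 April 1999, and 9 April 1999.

40 working days

14 February 1999 is a Sunday.
From 14 February 1999 to 19 April 1999 is 65 days inclusive.
65 = 7 × 9 + 2, so there are 9 full weeks plus 2 extra days.
Each full week contributes 5 weekdays (Mon–Fri): 9 × 5 = 45.
The 2 extra days are Sunday, Monday — 1 of them qualifies.
Total: 45 + 1 = 46.
Holidays: 28 February 1999 (Sun); 17 March 1999 (Wed); 19 March 1999 (Fri); 23 March 1999 (Tue); 24 March 1999 (Wed); 2 April 1999 (Fri); 9 April 1999 (Fri).
6 of the 7 holidays fall on weekdays; the rest are weekends and were already excluded.
Business days: 46 − 6 = 40.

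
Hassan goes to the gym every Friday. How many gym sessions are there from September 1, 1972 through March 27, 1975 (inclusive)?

September 1, 1972 is a Friday.
That's 938 days from start to end, counting both.
938 = 7 × 134, so the span is exactly 134 full weeks.
Each full week contributes one Friday: 134 so far.
Total: 134.

134 Fridays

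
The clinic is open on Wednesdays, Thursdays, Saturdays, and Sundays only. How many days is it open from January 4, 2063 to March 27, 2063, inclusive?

47

January 4, 2063 is a Thursday.
That's 83 days from start to end, counting both.
83 = 7 × 11 + 6, so there are 11 full weeks plus 6 extra days.
Each full week contributes 4 days from the set (Wed, Thu, Sat, Sun): 11 × 4 = 44.
The 6 extra days are Thursday, Friday, Saturday, Sunday, Monday, Tuesday — 3 of them qualify.
Total: 44 + 3 = 47.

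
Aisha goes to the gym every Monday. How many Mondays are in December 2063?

December 1, 2063 is a Saturday.
The range spans 31 days (inclusive of both endpoints).
31 = 7 × 4 + 3, so there are 4 full weeks plus 3 extra days.
Each full week contributes one Monday: 4 so far.
The 3 extra days are Saturday, Sunday, Monday — 1 of them qualifies.
Total: 4 + 1 = 5.

5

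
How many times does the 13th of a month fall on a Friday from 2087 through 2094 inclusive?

13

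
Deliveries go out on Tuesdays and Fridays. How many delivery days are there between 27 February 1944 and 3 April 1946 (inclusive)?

27 February 1944 is a Sunday.
From 27 February 1944 to 3 April 1946 is 767 days inclusive.
767 = 7 × 109 + 4, so there are 109 full weeks plus 4 extra days.
Each full week contributes 2 days from the set (Tue, Fri): 109 × 2 = 218.
The 4 extra days are Sunday, Monday, Tuesday, Wednesday — 1 of them qualifies.
Total: 218 + 1 = 219.

219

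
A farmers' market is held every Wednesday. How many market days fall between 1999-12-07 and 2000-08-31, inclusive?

39 Wednesdays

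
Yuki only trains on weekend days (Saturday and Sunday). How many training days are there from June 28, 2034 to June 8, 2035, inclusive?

98

June 28, 2034 is a Wednesday.
The range spans 346 days (inclusive of both endpoints).
346 = 7 × 49 + 3, so there are 49 full weeks plus 3 extra days.
Each full week contributes 2 weekend days (Sat, Sun): 49 × 2 = 98.
The 3 extra days are Wed, Thu, Fri — none qualify.
Total: 98 + 0 = 98.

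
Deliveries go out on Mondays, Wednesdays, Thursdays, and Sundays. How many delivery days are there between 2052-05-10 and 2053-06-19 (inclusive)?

232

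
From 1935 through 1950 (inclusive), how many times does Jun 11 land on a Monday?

Day of week of June 11 in each year:
1935: Tue, 1936: Thu, 1937: Fri, 1938: Sat, 1939: Sun, 1940: Tue, 1941: Wed, 1942: Thu, 1943: Fri, 1944: Sun, 1945: Mon ✓, 1946: Tue, 1947: Wed, 1948: Fri, 1949: Sat, 1950: Sun
Mondays: 1945.

1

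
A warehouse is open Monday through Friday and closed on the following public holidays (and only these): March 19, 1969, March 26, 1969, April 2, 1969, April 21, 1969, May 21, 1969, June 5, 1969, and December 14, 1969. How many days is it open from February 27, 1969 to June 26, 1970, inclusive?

341 business days

February 27, 1969 is a Thursday.
The range spans 485 days (inclusive of both endpoints).
485 = 7 × 69 + 2, so there are 69 full weeks plus 2 extra days.
Each full week contributes 5 weekdays (Mon–Fri): 69 × 5 = 345.
The 2 extra days are Thursday, Friday — 2 of them qualify.
Total: 345 + 2 = 347.
Holidays: March 19, 1969 (Wed); March 26, 1969 (Wed); April 2, 1969 (Wed); April 21, 1969 (Mon); May 21, 1969 (Wed); June 5, 1969 (Thu); December 14, 1969 (Sun).
6 of the 7 holidays fall on weekdays; the rest are weekends and were already excluded.
Business days: 347 − 6 = 341.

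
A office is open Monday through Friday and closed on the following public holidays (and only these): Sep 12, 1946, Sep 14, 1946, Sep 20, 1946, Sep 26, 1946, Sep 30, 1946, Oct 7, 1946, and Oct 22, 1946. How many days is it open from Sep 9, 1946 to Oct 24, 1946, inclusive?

28 working days

Sep 9, 1946 is a Monday.
That's 46 days from start to end, counting both.
46 = 7 × 6 + 4, so there are 6 full weeks plus 4 extra days.
Each full week contributes 5 weekdays (Mon–Fri): 6 × 5 = 30.
The 4 extra days are Mon, Tue, Wed, Thu — 4 of them qualify.
Total: 30 + 4 = 34.
Holidays: Sep 12, 1946 (Thu); Sep 14, 1946 (Sat); Sep 20, 1946 (Fri); Sep 26, 1946 (Thu); Sep 30, 1946 (Mon); Oct 7, 1946 (Mon); Oct 22, 1946 (Tue).
6 of the 7 holidays fall on weekdays; the rest are weekends and were already excluded.
Business days: 34 − 6 = 28.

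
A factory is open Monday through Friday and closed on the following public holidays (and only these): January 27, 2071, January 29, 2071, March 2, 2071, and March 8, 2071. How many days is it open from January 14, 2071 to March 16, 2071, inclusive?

41 business days

January 14, 2071 is a Wednesday.
From January 14, 2071 to March 16, 2071 is 62 days inclusive.
62 = 7 × 8 + 6, so there are 8 full weeks plus 6 extra days.
Each full week contributes 5 weekdays (Mon–Fri): 8 × 5 = 40.
The 6 extra days are Wed, Thu, Fri, Sat, Sun, Mon — 4 of them qualify.
Total: 40 + 4 = 44.
Holidays: January 27, 2071 (Tue); January 29, 2071 (Thu); March 2, 2071 (Mon); March 8, 2071 (Sun).
3 of the 4 holidays fall on weekdays; the rest are weekends and were already excluded.
Business days: 44 − 3 = 41.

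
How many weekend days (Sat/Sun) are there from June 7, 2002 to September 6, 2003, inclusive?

131

June 7, 2002 is a Friday.
That's 457 days from start to end, counting both.
457 = 7 × 65 + 2, so there are 65 full weeks plus 2 extra days.
Each full week contributes 2 weekend days (Sat, Sun): 65 × 2 = 130.
The 2 extra days are Friday, Saturday — 1 of them qualifies.
Total: 130 + 1 = 131.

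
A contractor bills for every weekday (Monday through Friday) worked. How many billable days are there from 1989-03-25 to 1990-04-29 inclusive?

285 weekdays

1989-03-25 is a Saturday.
That's 401 days from start to end, counting both.
401 = 7 × 57 + 2, so there are 57 full weeks plus 2 extra days.
Each full week contributes 5 weekdays (Mon–Fri): 57 × 5 = 285.
The 2 extra days are Saturday, Sunday — none qualify.
Total: 285 + 0 = 285.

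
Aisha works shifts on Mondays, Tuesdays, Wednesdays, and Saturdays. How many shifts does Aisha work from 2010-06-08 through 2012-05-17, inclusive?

406

2010-06-08 is a Tuesday.
The range spans 710 days (inclusive of both endpoints).
710 = 7 × 101 + 3, so there are 101 full weeks plus 3 extra days.
Each full week contributes 4 days from the set (Mon, Tue, Wed, Sat): 101 × 4 = 404.
The 3 extra days are Tuesday, Wednesday, Thursday — 2 of them qualify.
Total: 404 + 2 = 406.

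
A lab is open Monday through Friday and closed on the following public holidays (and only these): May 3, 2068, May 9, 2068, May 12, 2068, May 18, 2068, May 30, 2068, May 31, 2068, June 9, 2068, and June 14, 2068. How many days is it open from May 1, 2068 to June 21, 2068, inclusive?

32

May 1, 2068 is a Tuesday.
That's 52 days from start to end, counting both.
52 = 7 × 7 + 3, so there are 7 full weeks plus 3 extra days.
Each full week contributes 5 weekdays (Mon–Fri): 7 × 5 = 35.
The 3 extra days are Tue, Wed, Thu — 3 of them qualify.
Total: 35 + 3 = 38.
Holidays: May 3, 2068 (Thu); May 9, 2068 (Wed); May 12, 2068 (Sat); May 18, 2068 (Fri); May 30, 2068 (Wed); May 31, 2068 (Thu); June 9, 2068 (Sat); June 14, 2068 (Thu).
6 of the 8 holidays fall on weekdays; the rest are weekends and were already excluded.
Business days: 38 − 6 = 32.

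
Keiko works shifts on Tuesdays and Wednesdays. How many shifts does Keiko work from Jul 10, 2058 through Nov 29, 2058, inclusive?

41

Jul 10, 2058 is a Wednesday.
That's 143 days from start to end, counting both.
143 = 7 × 20 + 3, so there are 20 full weeks plus 3 extra days.
Each full week contributes 2 days from the set (Tue, Wed): 20 × 2 = 40.
The 3 extra days are Wed, Thu, Fri — 1 of them qualifies.
Total: 40 + 1 = 41.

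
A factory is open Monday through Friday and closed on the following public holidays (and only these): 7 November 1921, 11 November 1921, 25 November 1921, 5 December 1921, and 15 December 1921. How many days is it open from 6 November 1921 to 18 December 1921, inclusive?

25

6 November 1921 is a Sunday.
The range spans 43 days (inclusive of both endpoints).
43 = 7 × 6 + 1, so there are 6 full weeks plus 1 extra day.
Each full week contributes 5 weekdays (Mon–Fri): 6 × 5 = 30.
The 1 extra day is Sun — none qualify.
Total: 30 + 0 = 30.
Holidays: 7 November 1921 (Mon); 11 November 1921 (Fri); 25 November 1921 (Fri); 5 December 1921 (Mon); 15 December 1921 (Thu).
All 5 holidays fall on weekdays, so subtract 5.
Business days: 30 − 5 = 25.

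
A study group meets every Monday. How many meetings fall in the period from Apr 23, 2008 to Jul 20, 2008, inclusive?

12 Mondays

Apr 23, 2008 is a Wednesday.
From Apr 23, 2008 to Jul 20, 2008 is 89 days inclusive.
89 = 7 × 12 + 5, so there are 12 full weeks plus 5 extra days.
Each full week contributes one Monday: 12 so far.
The 5 extra days are Wed, Thu, Fri, Sat, Sun — none qualify.
Total: 12 + 0 = 12.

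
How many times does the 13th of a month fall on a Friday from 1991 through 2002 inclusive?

20

Friday-the-13ths by year:
1991: Sep, Dec
1992: Mar, Nov
1993: Aug
1994: May
1995: Jan, Oct
1996: Sep, Dec
1997: Jun
1998: Feb, Mar, Nov
1999: Aug
2000: Oct
2001: Apr, Jul
2002: Sep, Dec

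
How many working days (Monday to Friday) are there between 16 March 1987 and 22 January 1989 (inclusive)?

16 March 1987 is a Monday.
The range spans 679 days (inclusive of both endpoints).
679 = 7 × 97, so the span is exactly 97 full weeks.
Each full week contributes 5 weekdays (Mon–Fri): 97 × 5 = 485.

485 weekdays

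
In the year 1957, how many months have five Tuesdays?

5

A month has five Tuesdays exactly when Tuesday falls within its first (length − 28) days.
Jan: 31 days, starts Tue → 5 of Tue, Wed, Thu ✓
Feb: 28 days, starts Fri → 5 of (none)
Mar: 31 days, starts Fri → 5 of Fri, Sat, Sun
Apr: 30 days, starts Mon → 5 of Mon, Tue ✓
May: 31 days, starts Wed → 5 of Wed, Thu, Fri
Jun: 30 days, starts Sat → 5 of Sat, Sun
Jul: 31 days, starts Mon → 5 of Mon, Tue, Wed ✓
Aug: 31 days, starts Thu → 5 of Thu, Fri, Sat
Sep: 30 days, starts Sun → 5 of Sun, Mon
Oct: 31 days, starts Tue → 5 of Tue, Wed, Thu ✓
Nov: 30 days, starts Fri → 5 of Fri, Sat
Dec: 31 days, starts Sun → 5 of Sun, Mon, Tue ✓
Months with five Tuesdays: Jan, Apr, Jul, Oct, Dec.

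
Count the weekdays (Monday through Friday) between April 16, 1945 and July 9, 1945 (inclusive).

61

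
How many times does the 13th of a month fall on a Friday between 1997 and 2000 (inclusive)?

6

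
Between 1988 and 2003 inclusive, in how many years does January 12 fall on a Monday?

1

Day of week of January 12 in each year:
1988: Tue, 1989: Thu, 1990: Fri, 1991: Sat, 1992: Sun, 1993: Tue, 1994: Wed, 1995: Thu, 1996: Fri, 1997: Sun, 1998: Mon ✓, 1999: Tue, 2000: Wed, 2001: Fri, 2002: Sat, 2003: Sun
Mondays: 1998.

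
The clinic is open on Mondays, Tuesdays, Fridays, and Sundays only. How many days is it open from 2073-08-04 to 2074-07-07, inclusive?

2073-08-04 is a Friday.
From 2073-08-04 to 2074-07-07 is 338 days inclusive.
338 = 7 × 48 + 2, so there are 48 full weeks plus 2 extra days.
Each full week contributes 4 days from the set (Mon, Tue, Fri, Sun): 48 × 4 = 192.
The 2 extra days are Friday, Saturday — 1 of them qualifies.
Total: 192 + 1 = 193.

193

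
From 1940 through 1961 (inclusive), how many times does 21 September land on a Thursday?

3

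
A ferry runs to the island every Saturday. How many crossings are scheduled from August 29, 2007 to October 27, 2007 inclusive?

August 29, 2007 is a Wednesday.
That's 60 days from start to end, counting both.
60 = 7 × 8 + 4, so there are 8 full weeks plus 4 extra days.
Each full week contributes one Saturday: 8 so far.
The 4 extra days are Wed, Thu, Fri, Sat — 1 of them qualifies.
Total: 8 + 1 = 9.

9 Saturdays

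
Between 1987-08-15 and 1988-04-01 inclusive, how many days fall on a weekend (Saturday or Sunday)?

66

1987-08-15 is a Saturday.
From 1987-08-15 to 1988-04-01 is 231 days inclusive.
231 = 7 × 33, so the span is exactly 33 full weeks.
Each full week contributes 2 weekend days (Sat, Sun): 33 × 2 = 66.
Total: 66.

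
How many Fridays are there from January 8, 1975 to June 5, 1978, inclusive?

178

January 8, 1975 is a Wednesday.
The range spans 1245 days (inclusive of both endpoints).
1245 = 7 × 177 + 6, so there are 177 full weeks plus 6 extra days.
Each full week contributes one Friday: 177 so far.
The 6 extra days are Wed, Thu, Fri, Sat, Sun, Mon — 1 of them qualifies.
Total: 177 + 1 = 178.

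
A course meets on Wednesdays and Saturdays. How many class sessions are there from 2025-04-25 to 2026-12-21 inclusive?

2025-04-25 is a Friday.
From 2025-04-25 to 2026-12-21 is 606 days inclusive.
606 = 7 × 86 + 4, so there are 86 full weeks plus 4 extra days.
Each full week contributes 2 days from the set (Wed, Sat): 86 × 2 = 172.
The 4 extra days are Fri, Sat, Sun, Mon — 1 of them qualifies.
Total: 172 + 1 = 173.

173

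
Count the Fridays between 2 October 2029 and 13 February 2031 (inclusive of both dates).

71

2 October 2029 is a Tuesday.
That's 500 days from start to end, counting both.
500 = 7 × 71 + 3, so there are 71 full weeks plus 3 extra days.
Each full week contributes one Friday: 71 so far.
The 3 extra days are Tuesday, Wednesday, Thursday — none qualify.
Total: 71 + 0 = 71.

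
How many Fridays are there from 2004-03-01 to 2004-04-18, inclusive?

2004-03-01 is a Monday.
That's 49 days from start to end, counting both.
49 = 7 × 7, so the span is exactly 7 full weeks.
Each full week contributes one Friday: 7 so far.
Total: 7.

7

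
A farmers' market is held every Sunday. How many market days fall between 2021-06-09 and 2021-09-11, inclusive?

13 Sundays

2021-06-09 is a Wednesday.
From 2021-06-09 to 2021-09-11 is 95 days inclusive.
95 = 7 × 13 + 4, so there are 13 full weeks plus 4 extra days.
Each full week contributes one Sunday: 13 so far.
The 4 extra days are Wednesday, Thursday, Friday, Saturday — none qualify.
Total: 13 + 0 = 13.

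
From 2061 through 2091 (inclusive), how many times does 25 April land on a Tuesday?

Day of week of April 25 in each year:
2061: Mon, 2062: Tue ✓, 2063: Wed, 2064: Fri, 2065: Sat, 2066: Sun, 2067: Mon, 2068: Wed, 2069: Thu, 2070: Fri, 2071: Sat, 2072: Mon, 2073: Tue ✓, 2074: Wed, 2075: Thu, 2076: Sat, 2077: Sun, 2078: Mon, 2079: Tue ✓, 2080: Thu, 2081: Fri, 2082: Sat, 2083: Sun, 2084: Tue ✓, 2085: Wed, 2086: Thu, 2087: Fri, 2088: Sun, 2089: Mon, 2090: Tue ✓, 2091: Wed
Tuesdays: 2062, 2073, 2079, 2084, 2090.

5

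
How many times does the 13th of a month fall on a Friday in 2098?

1

The 13th falls on a Friday when the month's 13th has weekday Fri.
Jan 13 is Mon; Feb 13 is Thu; Mar 13 is Thu; Apr 13 is Sun; May 13 is Tue; Jun 13 is Fri ✓; Jul 13 is Sun; Aug 13 is Wed; Sep 13 is Sat; Oct 13 is Mon; Nov 13 is Thu; Dec 13 is Sat.
Friday the 13ths: Jun.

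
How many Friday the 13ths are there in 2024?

The 13th falls on a Friday when the month's 13th has weekday Fri.
Jan 13 is Sat; Feb 13 is Tue; Mar 13 is Wed; Apr 13 is Sat; May 13 is Mon; Jun 13 is Thu; Jul 13 is Sat; Aug 13 is Tue; Sep 13 is Fri ✓; Oct 13 is Sun; Nov 13 is Wed; Dec 13 is Fri ✓.
Friday the 13ths: Sep, Dec.

2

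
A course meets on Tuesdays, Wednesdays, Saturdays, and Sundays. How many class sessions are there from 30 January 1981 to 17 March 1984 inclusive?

653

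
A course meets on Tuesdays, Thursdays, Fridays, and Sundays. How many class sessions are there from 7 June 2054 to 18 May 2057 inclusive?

616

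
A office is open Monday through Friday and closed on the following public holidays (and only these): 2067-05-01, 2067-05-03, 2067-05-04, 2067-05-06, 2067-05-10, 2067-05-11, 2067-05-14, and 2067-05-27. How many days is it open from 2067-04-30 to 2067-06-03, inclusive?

2067-04-30 is a Saturday.
From 2067-04-30 to 2067-06-03 is 35 days inclusive.
35 = 7 × 5, so the span is exactly 5 full weeks.
Each full week contributes 5 weekdays (Mon–Fri): 5 × 5 = 25.
Total: 25.
Holidays: 2067-05-01 (Sun); 2067-05-03 (Tue); 2067-05-04 (Wed); 2067-05-06 (Fri); 2067-05-10 (Tue); 2067-05-11 (Wed); 2067-05-14 (Sat); 2067-05-27 (Fri).
6 of the 8 holidays fall on weekdays; the rest are weekends and were already excluded.
Business days: 25 − 6 = 19.

19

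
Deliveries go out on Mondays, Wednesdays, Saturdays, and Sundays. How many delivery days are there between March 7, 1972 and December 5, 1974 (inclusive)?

573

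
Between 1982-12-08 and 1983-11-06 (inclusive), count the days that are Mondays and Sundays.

1982-12-08 is a Wednesday.
The range spans 334 days (inclusive of both endpoints).
334 = 7 × 47 + 5, so there are 47 full weeks plus 5 extra days.
Each full week contributes 2 days from the set (Mon, Sun): 47 × 2 = 94.
The 5 extra days are Wednesday, Thursday, Friday, Saturday, Sunday — 1 of them qualifies.
Total: 94 + 1 = 95.

95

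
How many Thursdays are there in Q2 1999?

April 1, 1999 is a Thursday.
From April 1, 1999 to June 30, 1999 is 91 days inclusive.
91 = 7 × 13, so the span is exactly 13 full weeks.
Each full week contributes one Thursday: 13 so far.

13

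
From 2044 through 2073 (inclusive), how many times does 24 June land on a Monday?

4

Day of week of June 24 in each year:
2044: Fri, 2045: Sat, 2046: Sun, 2047: Mon ✓, 2048: Wed, 2049: Thu, 2050: Fri, 2051: Sat, 2052: Mon ✓, 2053: Tue, 2054: Wed, 2055: Thu, 2056: Sat, 2057: Sun, 2058: Mon ✓, 2059: Tue, 2060: Thu, 2061: Fri, 2062: Sat, 2063: Sun, 2064: Tue, 2065: Wed, 2066: Thu, 2067: Fri, 2068: Sun, 2069: Mon ✓, 2070: Tue, 2071: Wed, 2072: Fri, 2073: Sat
Mondays: 2047, 2052, 2058, 2069.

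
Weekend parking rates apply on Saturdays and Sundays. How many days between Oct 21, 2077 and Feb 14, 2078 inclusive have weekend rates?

34

Oct 21, 2077 is a Thursday.
From Oct 21, 2077 to Feb 14, 2078 is 117 days inclusive.
117 = 7 × 16 + 5, so there are 16 full weeks plus 5 extra days.
Each full week contributes 2 weekend days (Sat, Sun): 16 × 2 = 32.
The 5 extra days are Thu, Fri, Sat, Sun, Mon — 2 of them qualify.
Total: 32 + 2 = 34.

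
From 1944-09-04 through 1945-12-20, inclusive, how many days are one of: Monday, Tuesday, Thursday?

1944-09-04 is a Monday.
The range spans 473 days (inclusive of both endpoints).
473 = 7 × 67 + 4, so there are 67 full weeks plus 4 extra days.
Each full week contributes 3 days from the set (Mon, Tue, Thu): 67 × 3 = 201.
The 4 extra days are Monday, Tuesday, Wednesday, Thursday — 3 of them qualify.
Total: 201 + 3 = 204.

204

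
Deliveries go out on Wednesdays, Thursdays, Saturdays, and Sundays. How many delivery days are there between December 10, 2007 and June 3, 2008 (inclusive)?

100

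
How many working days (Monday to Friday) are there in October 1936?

22 weekdays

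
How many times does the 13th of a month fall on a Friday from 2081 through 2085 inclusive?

Friday-the-13ths by year:
2081: Jun
2082: Feb, Mar, Nov
2083: Aug
2084: Oct
2085: Apr, Jul

8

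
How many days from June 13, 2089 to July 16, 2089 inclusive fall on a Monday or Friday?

June 13, 2089 is a Monday.
That's 34 days from start to end, counting both.
34 = 7 × 4 + 6, so there are 4 full weeks plus 6 extra days.
Each full week contributes 2 days from the set (Mon, Fri): 4 × 2 = 8.
The 6 extra days are Monday, Tuesday, Wednesday, Thursday, Friday, Saturday — 2 of them qualify.
Total: 8 + 2 = 10.

10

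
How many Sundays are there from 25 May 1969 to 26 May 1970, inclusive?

53 Sundays

25 May 1969 is a Sunday.
From 25 May 1969 to 26 May 1970 is 367 days inclusive.
367 = 7 × 52 + 3, so there are 52 full weeks plus 3 extra days.
Each full week contributes one Sunday: 52 so far.
The 3 extra days are Sunday, Monday, Tuesday — 1 of them qualifies.
Total: 52 + 1 = 53.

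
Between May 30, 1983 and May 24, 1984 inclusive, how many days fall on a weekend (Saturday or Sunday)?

102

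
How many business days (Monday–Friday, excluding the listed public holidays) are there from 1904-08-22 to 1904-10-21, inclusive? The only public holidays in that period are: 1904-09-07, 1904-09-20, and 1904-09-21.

42

1904-08-22 is a Monday.
The range spans 61 days (inclusive of both endpoints).
61 = 7 × 8 + 5, so there are 8 full weeks plus 5 extra days.
Each full week contributes 5 weekdays (Mon–Fri): 8 × 5 = 40.
The 5 extra days are Mon, Tue, Wed, Thu, Fri — 5 of them qualify.
Total: 40 + 5 = 45.
Holidays: 1904-09-07 (Wed); 1904-09-20 (Tue); 1904-09-21 (Wed).
All 3 holidays fall on weekdays, so subtract 3.
Business days: 45 − 3 = 42.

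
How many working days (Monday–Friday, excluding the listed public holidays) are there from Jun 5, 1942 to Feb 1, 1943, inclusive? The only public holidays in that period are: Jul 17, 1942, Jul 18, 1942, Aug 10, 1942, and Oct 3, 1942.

Jun 5, 1942 is a Friday.
That's 242 days from start to end, counting both.
242 = 7 × 34 + 4, so there are 34 full weeks plus 4 extra days.
Each full week contributes 5 weekdays (Mon–Fri): 34 × 5 = 170.
The 4 extra days are Fri, Sat, Sun, Mon — 2 of them qualify.
Total: 170 + 2 = 172.
Holidays: Jul 17, 1942 (Fri); Jul 18, 1942 (Sat); Aug 10, 1942 (Mon); Oct 3, 1942 (Sat).
2 of the 4 holidays fall on weekdays; the rest are weekends and were already excluded.
Business days: 172 − 2 = 170.

170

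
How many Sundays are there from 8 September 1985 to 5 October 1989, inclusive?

8 September 1985 is a Sunday.
From 8 September 1985 to 5 October 1989 is 1489 days inclusive.
1489 = 7 × 212 + 5, so there are 212 full weeks plus 5 extra days.
Each full week contributes one Sunday: 212 so far.
The 5 extra days are Sunday, Monday, Tuesday, Wednesday, Thursday — 1 of them qualifies.
Total: 212 + 1 = 213.

213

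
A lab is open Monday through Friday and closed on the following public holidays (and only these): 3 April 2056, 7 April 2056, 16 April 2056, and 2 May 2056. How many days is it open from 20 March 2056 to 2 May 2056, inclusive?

29 business days

20 March 2056 is a Monday.
The range spans 44 days (inclusive of both endpoints).
44 = 7 × 6 + 2, so there are 6 full weeks plus 2 extra days.
Each full week contributes 5 weekdays (Mon–Fri): 6 × 5 = 30.
The 2 extra days are Monday, Tuesday — 2 of them qualify.
Total: 30 + 2 = 32.
Holidays: 3 April 2056 (Mon); 7 April 2056 (Fri); 16 April 2056 (Sun); 2 May 2056 (Tue).
3 of the 4 holidays fall on weekdays; the rest are weekends and were already excluded.
Business days: 32 − 3 = 29.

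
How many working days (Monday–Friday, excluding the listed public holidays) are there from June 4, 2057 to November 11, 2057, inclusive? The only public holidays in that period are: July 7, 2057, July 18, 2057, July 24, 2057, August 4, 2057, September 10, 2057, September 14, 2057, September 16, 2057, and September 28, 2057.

110 working days

June 4, 2057 is a Monday.
The range spans 161 days (inclusive of both endpoints).
161 = 7 × 23, so the span is exactly 23 full weeks.
Each full week contributes 5 weekdays (Mon–Fri): 23 × 5 = 115.
Holidays: July 7, 2057 (Sat); July 18, 2057 (Wed); July 24, 2057 (Tue); August 4, 2057 (Sat); September 10, 2057 (Mon); September 14, 2057 (Fri); September 16, 2057 (Sun); September 28, 2057 (Fri).
5 of the 8 holidays fall on weekdays; the rest are weekends and were already excluded.
Business days: 115 − 5 = 110.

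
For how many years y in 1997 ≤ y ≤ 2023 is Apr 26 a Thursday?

4

Day of week of April 26 in each year:
1997: Sat, 1998: Sun, 1999: Mon, 2000: Wed, 2001: Thu ✓, 2002: Fri, 2003: Sat, 2004: Mon, 2005: Tue, 2006: Wed, 2007: Thu ✓, 2008: Sat, 2009: Sun, 2010: Mon, 2011: Tue, 2012: Thu ✓, 2013: Fri, 2014: Sat, 2015: Sun, 2016: Tue, 2017: Wed, 2018: Thu ✓, 2019: Fri, 2020: Sun, 2021: Mon, 2022: Tue, 2023: Wed
Thursdays: 2001, 2007, 2012, 2018.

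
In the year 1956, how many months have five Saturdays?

4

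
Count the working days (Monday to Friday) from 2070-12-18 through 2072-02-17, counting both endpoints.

305 weekdays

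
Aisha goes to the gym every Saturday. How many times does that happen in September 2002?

September 1, 2002 is a Sunday.
The range spans 30 days (inclusive of both endpoints).
30 = 7 × 4 + 2, so there are 4 full weeks plus 2 extra days.
Each full week contributes one Saturday: 4 so far.
The 2 extra days are Sun, Mon — none qualify.
Total: 4 + 0 = 4.

4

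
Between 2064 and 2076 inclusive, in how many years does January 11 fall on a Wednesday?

2

Day of week of January 11 in each year:
2064: Fri, 2065: Sun, 2066: Mon, 2067: Tue, 2068: Wed ✓, 2069: Fri, 2070: Sat, 2071: Sun, 2072: Mon, 2073: Wed ✓, 2074: Thu, 2075: Fri, 2076: Sat
Wednesdays: 2068, 2073.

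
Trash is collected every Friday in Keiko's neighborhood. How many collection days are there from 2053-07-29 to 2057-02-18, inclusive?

186 Fridays

2053-07-29 is a Tuesday.
That's 1301 days from start to end, counting both.
1301 = 7 × 185 + 6, so there are 185 full weeks plus 6 extra days.
Each full week contributes one Friday: 185 so far.
The 6 extra days are Tuesday, Wednesday, Thursday, Friday, Saturday, Sunday — 1 of them qualifies.
Total: 185 + 1 = 186.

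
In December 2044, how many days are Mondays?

4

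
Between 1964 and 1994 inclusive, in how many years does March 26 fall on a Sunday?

4

Day of week of March 26 in each year:
1964: Thu, 1965: Fri, 1966: Sat, 1967: Sun ✓, 1968: Tue, 1969: Wed, 1970: Thu, 1971: Fri, 1972: Sun ✓, 1973: Mon, 1974: Tue, 1975: Wed, 1976: Fri, 1977: Sat, 1978: Sun ✓, 1979: Mon, 1980: Wed, 1981: Thu, 1982: Fri, 1983: Sat, 1984: Mon, 1985: Tue, 1986: Wed, 1987: Thu, 1988: Sat, 1989: Sun ✓, 1990: Mon, 1991: Tue, 1992: Thu, 1993: Fri, 1994: Sat
Sundays: 1967, 1972, 1978, 1989.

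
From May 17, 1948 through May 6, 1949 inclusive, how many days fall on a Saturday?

50

May 17, 1948 is a Monday.
That's 355 days from start to end, counting both.
355 = 7 × 50 + 5, so there are 50 full weeks plus 5 extra days.
Each full week contributes one Saturday: 50 so far.
The 5 extra days are Mon, Tue, Wed, Thu, Fri — none qualify.
Total: 50 + 0 = 50.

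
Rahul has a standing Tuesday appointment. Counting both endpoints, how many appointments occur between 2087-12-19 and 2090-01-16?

2087-12-19 is a Friday.
From 2087-12-19 to 2090-01-16 is 760 days inclusive.
760 = 7 × 108 + 4, so there are 108 full weeks plus 4 extra days.
Each full week contributes one Tuesday: 108 so far.
The 4 extra days are Fri, Sat, Sun, Mon — none qualify.
Total: 108 + 0 = 108.

108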